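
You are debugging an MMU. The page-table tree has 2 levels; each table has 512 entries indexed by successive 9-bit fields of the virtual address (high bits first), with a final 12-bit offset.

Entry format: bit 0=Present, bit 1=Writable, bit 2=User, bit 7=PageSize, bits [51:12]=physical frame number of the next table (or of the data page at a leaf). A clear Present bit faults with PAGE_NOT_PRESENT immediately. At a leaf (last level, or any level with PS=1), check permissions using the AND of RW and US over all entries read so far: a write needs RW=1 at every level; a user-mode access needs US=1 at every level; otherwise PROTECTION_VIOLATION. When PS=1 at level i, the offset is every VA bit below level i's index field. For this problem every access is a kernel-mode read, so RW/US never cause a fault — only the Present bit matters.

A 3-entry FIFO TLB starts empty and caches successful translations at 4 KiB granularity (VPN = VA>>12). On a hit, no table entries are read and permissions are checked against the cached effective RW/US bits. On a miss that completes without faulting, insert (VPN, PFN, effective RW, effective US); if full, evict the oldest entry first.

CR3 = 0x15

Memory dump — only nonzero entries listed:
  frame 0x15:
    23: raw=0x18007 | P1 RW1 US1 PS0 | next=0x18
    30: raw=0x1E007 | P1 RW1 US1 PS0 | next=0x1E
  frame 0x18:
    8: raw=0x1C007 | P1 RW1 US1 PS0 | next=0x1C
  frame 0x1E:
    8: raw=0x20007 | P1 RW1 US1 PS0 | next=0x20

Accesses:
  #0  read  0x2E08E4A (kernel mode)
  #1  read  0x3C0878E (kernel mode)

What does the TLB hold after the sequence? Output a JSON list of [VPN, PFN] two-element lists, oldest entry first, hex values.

Trace:
#0 VA=0x2E08E4A (r,kernel):
  lvl0: tbl 0x15, slot 23 ⇒ 0x18007 (P1/RW1/US1/PS0)
  lvl1: tbl 0x18, slot 8 ⇒ 0x1C007 (P1/RW1/US1/PS0)
  → PA=0x1CE4A  (2 entries read)
#1 VA=0x3C0878E (r,kernel):
  lvl0: tbl 0x15, slot 30 ⇒ 0x1E007 (P1/RW1/US1/PS0)
  lvl1: tbl 0x1E, slot 8 ⇒ 0x20007 (P1/RW1/US1/PS0)
  → PA=0x2078E  (2 entries read)

TLB: [["0x2E08", "0x1C"], ["0x3C08", "0x20"]]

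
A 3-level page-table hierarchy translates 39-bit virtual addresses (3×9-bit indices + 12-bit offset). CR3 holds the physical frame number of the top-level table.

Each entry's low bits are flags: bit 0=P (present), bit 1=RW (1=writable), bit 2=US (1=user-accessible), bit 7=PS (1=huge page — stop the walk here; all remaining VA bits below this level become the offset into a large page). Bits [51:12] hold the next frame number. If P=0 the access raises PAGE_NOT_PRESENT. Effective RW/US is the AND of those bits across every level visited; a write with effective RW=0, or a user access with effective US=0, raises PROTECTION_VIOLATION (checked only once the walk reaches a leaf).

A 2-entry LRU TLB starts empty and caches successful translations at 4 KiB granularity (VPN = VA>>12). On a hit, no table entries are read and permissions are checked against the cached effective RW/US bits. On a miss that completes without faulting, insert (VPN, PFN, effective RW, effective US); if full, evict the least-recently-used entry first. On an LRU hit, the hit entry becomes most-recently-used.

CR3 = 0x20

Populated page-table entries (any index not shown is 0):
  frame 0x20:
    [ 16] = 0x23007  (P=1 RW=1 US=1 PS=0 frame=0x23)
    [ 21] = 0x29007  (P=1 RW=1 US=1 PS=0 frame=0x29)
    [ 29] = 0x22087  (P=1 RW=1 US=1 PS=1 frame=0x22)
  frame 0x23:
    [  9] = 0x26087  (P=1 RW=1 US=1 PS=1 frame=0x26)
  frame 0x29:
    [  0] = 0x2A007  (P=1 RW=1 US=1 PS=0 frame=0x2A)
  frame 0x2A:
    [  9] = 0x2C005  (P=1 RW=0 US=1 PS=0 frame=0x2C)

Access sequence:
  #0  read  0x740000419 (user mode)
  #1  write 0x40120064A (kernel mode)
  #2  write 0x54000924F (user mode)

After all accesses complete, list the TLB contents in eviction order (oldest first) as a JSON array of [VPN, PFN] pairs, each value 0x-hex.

Trace:
#0 VA=0x740000419 (r,user):
  lvl0: tbl 0x20, slot 29 ⇒ 0x22087 (P1/RW1/US1/PS1)
  ⇒ phys 0x22419 (huge @L0)  [1 reads]
#1 VA=0x40120064A (w,kernel):
  lvl0: tbl 0x20, slot 16 ⇒ 0x23007 (P1/RW1/US1/PS0)
  lvl1: tbl 0x23, slot 9 ⇒ 0x26087 (P1/RW1/US1/PS1)
  ⇒ phys 0x2664A (huge @L1)  [2 reads]
#2 VA=0x54000924F (w,user):
  lvl0: tbl 0x20, slot 21 ⇒ 0x29007 (P1/RW1/US1/PS0)
  lvl1: tbl 0x29, slot 0 ⇒ 0x2A007 (P1/RW1/US1/PS0)
  lvl2: tbl 0x2A, slot 9 ⇒ 0x2C005 (P1/RW0/US1/PS0)
  ⇒ fault: PROTECTION_VIOLATION  — 3 lookups

TLB: [["0x740000", "0x22"], ["0x401200", "0x26"]]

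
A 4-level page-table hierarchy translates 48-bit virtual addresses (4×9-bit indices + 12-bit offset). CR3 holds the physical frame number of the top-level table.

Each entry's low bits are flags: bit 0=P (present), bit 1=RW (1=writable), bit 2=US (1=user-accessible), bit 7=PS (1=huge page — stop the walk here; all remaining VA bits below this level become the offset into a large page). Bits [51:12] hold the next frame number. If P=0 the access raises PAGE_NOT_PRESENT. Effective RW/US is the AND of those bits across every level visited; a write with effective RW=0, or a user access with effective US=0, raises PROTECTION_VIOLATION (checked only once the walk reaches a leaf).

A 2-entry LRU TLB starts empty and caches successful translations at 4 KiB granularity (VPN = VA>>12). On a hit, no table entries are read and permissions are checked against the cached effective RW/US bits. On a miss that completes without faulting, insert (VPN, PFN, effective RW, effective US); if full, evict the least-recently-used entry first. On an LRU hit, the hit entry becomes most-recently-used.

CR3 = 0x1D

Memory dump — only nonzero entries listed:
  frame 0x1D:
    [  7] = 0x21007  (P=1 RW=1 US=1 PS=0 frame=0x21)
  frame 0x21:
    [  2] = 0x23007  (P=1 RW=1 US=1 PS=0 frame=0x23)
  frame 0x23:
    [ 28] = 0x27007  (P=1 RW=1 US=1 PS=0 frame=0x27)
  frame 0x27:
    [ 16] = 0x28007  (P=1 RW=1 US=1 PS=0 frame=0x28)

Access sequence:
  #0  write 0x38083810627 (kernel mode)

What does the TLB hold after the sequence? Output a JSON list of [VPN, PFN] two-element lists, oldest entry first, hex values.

Per-access translation:
#0 VA=0x38083810627 (w,kernel):
  L0 @0x1D[7] → 0x21007  P=1,RW=1,US=1,PS=0
  L1 @0x21[2] → 0x23007  P=1,RW=1,US=1,PS=0
  L2 @0x23[28] → 0x27007  P=1,RW=1,US=1,PS=0
  L3 @0x27[16] → 0x28007  P=1,RW=1,US=1,PS=0
  ✓ 0x28627  — 4 lookups

TLB: [["0x38083810", "0x28"]]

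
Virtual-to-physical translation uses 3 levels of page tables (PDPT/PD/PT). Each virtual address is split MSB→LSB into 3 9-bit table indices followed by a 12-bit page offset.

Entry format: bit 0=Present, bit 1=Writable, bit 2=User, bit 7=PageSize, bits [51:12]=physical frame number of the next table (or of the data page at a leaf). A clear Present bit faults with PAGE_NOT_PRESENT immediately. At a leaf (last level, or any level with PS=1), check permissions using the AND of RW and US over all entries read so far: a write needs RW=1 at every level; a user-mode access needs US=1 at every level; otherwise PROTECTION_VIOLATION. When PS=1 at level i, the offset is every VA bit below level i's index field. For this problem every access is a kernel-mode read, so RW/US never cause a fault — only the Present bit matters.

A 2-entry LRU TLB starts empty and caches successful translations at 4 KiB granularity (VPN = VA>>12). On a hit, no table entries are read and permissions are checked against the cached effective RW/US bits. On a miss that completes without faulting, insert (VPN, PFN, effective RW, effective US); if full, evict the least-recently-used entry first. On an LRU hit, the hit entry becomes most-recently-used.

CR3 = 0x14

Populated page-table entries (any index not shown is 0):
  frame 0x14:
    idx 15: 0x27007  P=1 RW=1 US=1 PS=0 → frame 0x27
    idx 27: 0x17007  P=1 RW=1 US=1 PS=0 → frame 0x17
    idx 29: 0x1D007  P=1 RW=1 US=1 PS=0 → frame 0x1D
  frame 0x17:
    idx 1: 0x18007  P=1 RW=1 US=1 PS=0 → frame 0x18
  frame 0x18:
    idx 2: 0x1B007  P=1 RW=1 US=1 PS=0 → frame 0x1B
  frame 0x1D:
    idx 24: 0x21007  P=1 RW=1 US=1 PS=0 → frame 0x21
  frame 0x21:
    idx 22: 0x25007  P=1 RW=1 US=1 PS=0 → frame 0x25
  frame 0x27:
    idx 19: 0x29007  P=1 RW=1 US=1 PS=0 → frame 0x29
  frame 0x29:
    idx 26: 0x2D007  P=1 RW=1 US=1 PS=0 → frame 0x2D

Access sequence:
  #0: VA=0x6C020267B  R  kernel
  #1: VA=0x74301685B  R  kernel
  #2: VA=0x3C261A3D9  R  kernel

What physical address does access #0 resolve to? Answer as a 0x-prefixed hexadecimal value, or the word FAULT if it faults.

Per-access translation:
#0 VA=0x6C020267B (r,kernel):
  lvl0: tbl 0x14, slot 27 ⇒ 0x17007 (P1/RW1/US1/PS0)
  lvl1: tbl 0x17, slot 1 ⇒ 0x18007 (P1/RW1/US1/PS0)
  lvl2: tbl 0x18, slot 2 ⇒ 0x1B007 (P1/RW1/US1/PS0)
  ⇒ phys 0x1B67B  [3 reads]
#1 VA=0x74301685B (r,kernel):
  lvl0: tbl 0x14, slot 29 ⇒ 0x1D007 (P1/RW1/US1/PS0)
  lvl1: tbl 0x1D, slot 24 ⇒ 0x21007 (P1/RW1/US1/PS0)
  lvl2: tbl 0x21, slot 22 ⇒ 0x25007 (P1/RW1/US1/PS0)
  ⇒ phys 0x2585B  [3 reads]
#2 VA=0x3C261A3D9 (r,kernel):
  lvl0: tbl 0x14, slot 15 ⇒ 0x27007 (P1/RW1/US1/PS0)
  lvl1: tbl 0x27, slot 19 ⇒ 0x29007 (P1/RW1/US1/PS0)
  lvl2: tbl 0x29, slot 26 ⇒ 0x2D007 (P1/RW1/US1/PS0)
  ⇒ phys 0x2D3D9  [3 reads]

Access #0 PA: 0x1B67B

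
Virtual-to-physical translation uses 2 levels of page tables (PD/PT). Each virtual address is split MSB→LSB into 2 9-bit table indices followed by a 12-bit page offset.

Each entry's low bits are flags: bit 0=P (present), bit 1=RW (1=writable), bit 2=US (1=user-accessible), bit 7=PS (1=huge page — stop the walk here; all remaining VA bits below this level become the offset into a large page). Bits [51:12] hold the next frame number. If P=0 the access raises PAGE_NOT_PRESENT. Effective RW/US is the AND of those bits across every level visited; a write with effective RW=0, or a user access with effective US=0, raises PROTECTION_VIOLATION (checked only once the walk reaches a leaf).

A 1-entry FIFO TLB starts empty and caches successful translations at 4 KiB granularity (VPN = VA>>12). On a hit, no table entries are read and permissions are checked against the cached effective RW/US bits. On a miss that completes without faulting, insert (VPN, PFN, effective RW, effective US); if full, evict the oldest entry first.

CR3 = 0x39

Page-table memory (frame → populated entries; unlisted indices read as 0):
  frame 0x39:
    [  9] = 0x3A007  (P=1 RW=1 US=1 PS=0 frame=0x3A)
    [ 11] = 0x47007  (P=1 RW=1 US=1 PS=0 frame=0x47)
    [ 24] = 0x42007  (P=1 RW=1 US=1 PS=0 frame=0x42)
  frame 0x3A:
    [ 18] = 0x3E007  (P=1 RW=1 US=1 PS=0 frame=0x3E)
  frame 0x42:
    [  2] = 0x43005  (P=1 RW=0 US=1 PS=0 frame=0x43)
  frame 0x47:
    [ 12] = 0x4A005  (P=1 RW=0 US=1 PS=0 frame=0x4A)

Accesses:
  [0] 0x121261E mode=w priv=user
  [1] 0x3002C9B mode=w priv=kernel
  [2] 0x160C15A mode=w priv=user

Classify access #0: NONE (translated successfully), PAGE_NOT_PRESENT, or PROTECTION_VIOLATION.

Trace:
#0 VA=0x121261E (w,user):
  [0] read 0x39 idx=9: raw=0x3A007 flags P=1 W=1 U=1 S=0
  [1] read 0x3A idx=18: raw=0x3E007 flags P=1 W=1 U=1 S=0
  ✓ 0x3E61E  — 2 lookups
#1 VA=0x3002C9B (w,kernel):
  [0] read 0x39 idx=24: raw=0x42007 flags P=1 W=1 U=1 S=0
  [1] read 0x42 idx=2: raw=0x43005 flags P=1 W=0 U=1 S=0
  ✗ PROTECTION_VIOLATION  [2 reads]
#2 VA=0x160C15A (w,user):
  [0] read 0x39 idx=11: raw=0x47007 flags P=1 W=1 U=1 S=0
  [1] read 0x47 idx=12: raw=0x4A005 flags P=1 W=0 U=1 S=0
  ✗ PROTECTION_VIOLATION  [2 reads]

Access #0 fault: NONE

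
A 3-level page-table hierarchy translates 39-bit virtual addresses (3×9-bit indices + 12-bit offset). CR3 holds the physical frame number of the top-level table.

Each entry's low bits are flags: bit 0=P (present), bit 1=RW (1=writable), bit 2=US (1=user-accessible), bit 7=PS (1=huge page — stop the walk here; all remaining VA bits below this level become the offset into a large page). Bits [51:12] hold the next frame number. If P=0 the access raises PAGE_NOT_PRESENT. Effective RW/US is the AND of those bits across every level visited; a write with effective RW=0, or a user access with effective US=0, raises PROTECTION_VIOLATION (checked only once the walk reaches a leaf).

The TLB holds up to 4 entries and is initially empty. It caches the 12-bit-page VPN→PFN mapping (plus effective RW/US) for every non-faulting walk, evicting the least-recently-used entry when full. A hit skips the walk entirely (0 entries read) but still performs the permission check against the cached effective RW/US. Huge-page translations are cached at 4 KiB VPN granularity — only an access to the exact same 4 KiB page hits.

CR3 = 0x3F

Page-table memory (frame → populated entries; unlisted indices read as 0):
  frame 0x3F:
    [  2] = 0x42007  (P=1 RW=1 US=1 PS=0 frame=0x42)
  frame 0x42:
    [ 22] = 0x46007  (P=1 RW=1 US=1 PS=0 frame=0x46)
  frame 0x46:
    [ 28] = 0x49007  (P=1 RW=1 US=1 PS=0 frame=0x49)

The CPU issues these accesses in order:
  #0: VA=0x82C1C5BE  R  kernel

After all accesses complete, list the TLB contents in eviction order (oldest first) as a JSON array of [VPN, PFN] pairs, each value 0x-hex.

Per-access translation:
#0 VA=0x82C1C5BE (r,kernel):
  L0 @0x3F[2] → 0x42007  P=1,RW=1,US=1,PS=0
  L1 @0x42[22] → 0x46007  P=1,RW=1,US=1,PS=0
  L2 @0x46[28] → 0x49007  P=1,RW=1,US=1,PS=0
  ✓ 0x495BE  — 3 lookups

TLB: [["0x82C1C", "0x49"]]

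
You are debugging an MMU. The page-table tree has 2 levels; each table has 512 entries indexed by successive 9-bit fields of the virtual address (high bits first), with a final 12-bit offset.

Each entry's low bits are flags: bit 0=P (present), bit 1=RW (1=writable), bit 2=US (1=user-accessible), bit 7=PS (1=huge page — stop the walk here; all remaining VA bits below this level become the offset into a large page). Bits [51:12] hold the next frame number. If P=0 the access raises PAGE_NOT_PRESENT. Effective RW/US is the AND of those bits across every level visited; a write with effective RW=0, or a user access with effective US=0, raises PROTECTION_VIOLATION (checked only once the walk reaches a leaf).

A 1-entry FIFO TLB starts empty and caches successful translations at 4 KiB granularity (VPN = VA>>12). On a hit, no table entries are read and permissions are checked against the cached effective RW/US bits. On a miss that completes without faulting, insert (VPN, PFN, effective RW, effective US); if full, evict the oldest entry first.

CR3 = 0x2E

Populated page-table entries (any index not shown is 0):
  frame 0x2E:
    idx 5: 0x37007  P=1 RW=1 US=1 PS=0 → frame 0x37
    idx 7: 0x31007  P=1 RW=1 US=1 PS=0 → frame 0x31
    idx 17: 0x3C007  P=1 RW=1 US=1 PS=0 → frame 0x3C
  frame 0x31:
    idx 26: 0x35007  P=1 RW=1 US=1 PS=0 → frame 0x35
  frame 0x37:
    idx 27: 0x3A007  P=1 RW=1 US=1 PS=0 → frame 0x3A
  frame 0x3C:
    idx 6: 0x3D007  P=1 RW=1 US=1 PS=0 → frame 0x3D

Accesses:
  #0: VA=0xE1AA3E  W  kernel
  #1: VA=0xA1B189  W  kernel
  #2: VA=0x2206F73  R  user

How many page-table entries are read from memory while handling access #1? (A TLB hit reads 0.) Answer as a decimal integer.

Per-access translation:
#0 VA=0xE1AA3E (w,kernel):
  L0 @0x2E[7] → 0x31007  P=1,RW=1,US=1,PS=0
  L1 @0x31[26] → 0x35007  P=1,RW=1,US=1,PS=0
  → PA=0x35A3E  (2 entries read)
#1 VA=0xA1B189 (w,kernel):
  L0 @0x2E[5] → 0x37007  P=1,RW=1,US=1,PS=0
  L1 @0x37[27] → 0x3A007  P=1,RW=1,US=1,PS=0
  → PA=0x3A189  (2 entries read)
#2 VA=0x2206F73 (r,user):
  L0 @0x2E[17] → 0x3C007  P=1,RW=1,US=1,PS=0
  L1 @0x3C[6] → 0x3D007  P=1,RW=1,US=1,PS=0
  → PA=0x3DF73  (2 entries read)

Entries read for #1: 2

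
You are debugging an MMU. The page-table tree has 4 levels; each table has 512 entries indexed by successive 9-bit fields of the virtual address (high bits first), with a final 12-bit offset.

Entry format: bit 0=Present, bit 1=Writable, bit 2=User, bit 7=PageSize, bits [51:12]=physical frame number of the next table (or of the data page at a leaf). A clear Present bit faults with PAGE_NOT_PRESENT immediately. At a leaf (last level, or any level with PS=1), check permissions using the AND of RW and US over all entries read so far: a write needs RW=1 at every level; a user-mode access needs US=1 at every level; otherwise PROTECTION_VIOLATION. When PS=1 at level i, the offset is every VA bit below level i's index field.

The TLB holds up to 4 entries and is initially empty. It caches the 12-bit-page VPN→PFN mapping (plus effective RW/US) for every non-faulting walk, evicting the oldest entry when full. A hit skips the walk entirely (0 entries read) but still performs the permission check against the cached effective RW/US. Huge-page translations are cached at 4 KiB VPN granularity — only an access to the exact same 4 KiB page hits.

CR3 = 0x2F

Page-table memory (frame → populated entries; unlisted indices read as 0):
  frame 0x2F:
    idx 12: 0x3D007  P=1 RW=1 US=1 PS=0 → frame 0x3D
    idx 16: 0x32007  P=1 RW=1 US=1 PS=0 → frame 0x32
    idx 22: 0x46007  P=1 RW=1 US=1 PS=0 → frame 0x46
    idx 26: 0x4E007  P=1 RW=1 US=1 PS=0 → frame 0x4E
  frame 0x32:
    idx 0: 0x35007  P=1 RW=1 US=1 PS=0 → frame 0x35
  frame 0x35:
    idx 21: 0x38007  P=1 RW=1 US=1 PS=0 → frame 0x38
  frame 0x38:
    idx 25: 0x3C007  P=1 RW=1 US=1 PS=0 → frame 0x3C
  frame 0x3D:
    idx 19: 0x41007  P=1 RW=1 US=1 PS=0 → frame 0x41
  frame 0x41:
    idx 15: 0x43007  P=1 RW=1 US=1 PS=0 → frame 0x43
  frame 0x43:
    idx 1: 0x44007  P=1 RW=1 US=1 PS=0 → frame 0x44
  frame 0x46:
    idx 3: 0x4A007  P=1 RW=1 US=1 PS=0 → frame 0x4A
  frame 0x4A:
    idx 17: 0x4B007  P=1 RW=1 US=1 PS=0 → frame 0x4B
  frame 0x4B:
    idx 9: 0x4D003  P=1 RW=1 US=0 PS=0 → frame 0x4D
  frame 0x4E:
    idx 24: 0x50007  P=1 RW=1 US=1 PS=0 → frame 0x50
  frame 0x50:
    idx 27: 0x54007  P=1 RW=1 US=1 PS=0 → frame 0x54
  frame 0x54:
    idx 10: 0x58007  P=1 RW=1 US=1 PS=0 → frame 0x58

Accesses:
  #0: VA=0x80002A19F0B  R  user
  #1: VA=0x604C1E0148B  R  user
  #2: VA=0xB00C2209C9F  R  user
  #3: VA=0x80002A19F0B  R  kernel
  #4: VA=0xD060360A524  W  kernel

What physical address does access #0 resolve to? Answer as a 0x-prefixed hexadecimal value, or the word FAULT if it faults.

Per-access translation:
#0 VA=0x80002A19F0B (r,user):
  L0: frame=0x2F idx=16 entry=0x32007 [P=1 RW=1 US=1 PS=0]
  L1: frame=0x32 idx=0 entry=0x35007 [P=1 RW=1 US=1 PS=0]
  L2: frame=0x35 idx=21 entry=0x38007 [P=1 RW=1 US=1 PS=0]
  L3: frame=0x38 idx=25 entry=0x3C007 [P=1 RW=1 US=1 PS=0]
  → PA=0x3CF0B  (4 entries read)
#1 VA=0x604C1E0148B (r,user):
  L0: frame=0x2F idx=12 entry=0x3D007 [P=1 RW=1 US=1 PS=0]
  L1: frame=0x3D idx=19 entry=0x41007 [P=1 RW=1 US=1 PS=0]
  L2: frame=0x41 idx=15 entry=0x43007 [P=1 RW=1 US=1 PS=0]
  L3: frame=0x43 idx=1 entry=0x44007 [P=1 RW=1 US=1 PS=0]
  → PA=0x4448B  (4 entries read)
#2 VA=0xB00C2209C9F (r,user):
  L0: frame=0x2F idx=22 entry=0x46007 [P=1 RW=1 US=1 PS=0]
  L1: frame=0x46 idx=3 entry=0x4A007 [P=1 RW=1 US=1 PS=0]
  L2: frame=0x4A idx=17 entry=0x4B007 [P=1 RW=1 US=1 PS=0]
  L3: frame=0x4B idx=9 entry=0x4D003 [P=1 RW=1 US=0 PS=0]
  ✗ PROTECTION_VIOLATION  [4 reads]
#3 VA=0x80002A19F0B (r,kernel):
  TLB hit vpn=0x80002A19 → PA=0x3CF0B
#4 VA=0xD060360A524 (w,kernel):
  L0: frame=0x2F idx=26 entry=0x4E007 [P=1 RW=1 US=1 PS=0]
  L1: frame=0x4E idx=24 entry=0x50007 [P=1 RW=1 US=1 PS=0]
  L2: frame=0x50 idx=27 entry=0x54007 [P=1 RW=1 US=1 PS=0]
  L3: frame=0x54 idx=10 entry=0x58007 [P=1 RW=1 US=1 PS=0]
  → PA=0x58524  (4 entries read)

Access #0 PA: 0x3CF0B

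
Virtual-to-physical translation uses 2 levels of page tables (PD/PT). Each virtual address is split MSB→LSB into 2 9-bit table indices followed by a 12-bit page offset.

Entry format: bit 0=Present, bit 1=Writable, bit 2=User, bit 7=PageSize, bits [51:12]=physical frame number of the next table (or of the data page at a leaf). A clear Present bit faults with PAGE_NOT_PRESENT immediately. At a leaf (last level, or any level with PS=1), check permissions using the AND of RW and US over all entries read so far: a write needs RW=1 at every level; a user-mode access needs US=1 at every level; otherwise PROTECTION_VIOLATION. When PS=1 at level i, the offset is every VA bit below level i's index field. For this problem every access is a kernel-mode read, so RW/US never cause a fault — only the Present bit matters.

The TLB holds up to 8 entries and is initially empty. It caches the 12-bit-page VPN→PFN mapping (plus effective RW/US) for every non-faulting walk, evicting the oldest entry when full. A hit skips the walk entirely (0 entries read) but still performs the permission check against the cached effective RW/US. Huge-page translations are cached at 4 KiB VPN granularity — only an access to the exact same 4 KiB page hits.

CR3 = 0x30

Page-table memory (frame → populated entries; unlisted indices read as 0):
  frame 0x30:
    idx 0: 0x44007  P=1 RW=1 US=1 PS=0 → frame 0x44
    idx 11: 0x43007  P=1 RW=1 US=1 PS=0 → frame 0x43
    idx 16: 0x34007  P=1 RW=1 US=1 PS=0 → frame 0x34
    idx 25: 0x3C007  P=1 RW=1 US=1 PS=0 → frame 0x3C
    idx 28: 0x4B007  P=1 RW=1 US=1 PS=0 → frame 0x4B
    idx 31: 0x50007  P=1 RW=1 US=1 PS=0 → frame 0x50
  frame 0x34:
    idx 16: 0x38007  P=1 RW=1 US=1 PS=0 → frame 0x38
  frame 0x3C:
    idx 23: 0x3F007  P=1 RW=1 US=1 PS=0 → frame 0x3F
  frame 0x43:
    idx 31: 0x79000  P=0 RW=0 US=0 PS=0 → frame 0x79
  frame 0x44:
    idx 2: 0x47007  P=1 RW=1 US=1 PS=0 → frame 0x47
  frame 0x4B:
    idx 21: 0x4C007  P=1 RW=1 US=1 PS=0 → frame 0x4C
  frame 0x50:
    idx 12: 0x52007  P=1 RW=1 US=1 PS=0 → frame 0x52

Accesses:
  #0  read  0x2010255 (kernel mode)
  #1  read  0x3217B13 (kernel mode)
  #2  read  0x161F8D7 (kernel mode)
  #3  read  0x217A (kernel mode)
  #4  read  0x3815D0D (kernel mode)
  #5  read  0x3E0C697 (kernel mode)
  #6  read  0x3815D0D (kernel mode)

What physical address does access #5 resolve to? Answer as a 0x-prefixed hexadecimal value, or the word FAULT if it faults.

Per-access translation:
#0 VA=0x2010255 (r,kernel):
  L0 @0x30[16] → 0x34007  P=1,RW=1,US=1,PS=0
  L1 @0x34[16] → 0x38007  P=1,RW=1,US=1,PS=0
  → PA=0x38255  (2 entries read)
#1 VA=0x3217B13 (r,kernel):
  L0 @0x30[25] → 0x3C007  P=1,RW=1,US=1,PS=0
  L1 @0x3C[23] → 0x3F007  P=1,RW=1,US=1,PS=0
  → PA=0x3FB13  (2 entries read)
#2 VA=0x161F8D7 (r,kernel):
  L0 @0x30[11] → 0x43007  P=1,RW=1,US=1,PS=0
  L1 @0x43[31] → 0x79000  P=0,RW=0,US=0,PS=0
  → PAGE_NOT_PRESENT  (2 entries read)
#3 VA=0x217A (r,kernel):
  L0 @0x30[0] → 0x44007  P=1,RW=1,US=1,PS=0
  L1 @0x44[2] → 0x47007  P=1,RW=1,US=1,PS=0
  → PA=0x4717A  (2 entries read)
#4 VA=0x3815D0D (r,kernel):
  L0 @0x30[28] → 0x4B007  P=1,RW=1,US=1,PS=0
  L1 @0x4B[21] → 0x4C007  P=1,RW=1,US=1,PS=0
  → PA=0x4CD0D  (2 entries read)
#5 VA=0x3E0C697 (r,kernel):
  L0 @0x30[31] → 0x50007  P=1,RW=1,US=1,PS=0
  L1 @0x50[12] → 0x52007  P=1,RW=1,US=1,PS=0
  → PA=0x52697  (2 entries read)
#6 VA=0x3815D0D (r,kernel):
  TLB hit vpn=0x3815 → PA=0x4CD0D

Access #5 PA: 0x52697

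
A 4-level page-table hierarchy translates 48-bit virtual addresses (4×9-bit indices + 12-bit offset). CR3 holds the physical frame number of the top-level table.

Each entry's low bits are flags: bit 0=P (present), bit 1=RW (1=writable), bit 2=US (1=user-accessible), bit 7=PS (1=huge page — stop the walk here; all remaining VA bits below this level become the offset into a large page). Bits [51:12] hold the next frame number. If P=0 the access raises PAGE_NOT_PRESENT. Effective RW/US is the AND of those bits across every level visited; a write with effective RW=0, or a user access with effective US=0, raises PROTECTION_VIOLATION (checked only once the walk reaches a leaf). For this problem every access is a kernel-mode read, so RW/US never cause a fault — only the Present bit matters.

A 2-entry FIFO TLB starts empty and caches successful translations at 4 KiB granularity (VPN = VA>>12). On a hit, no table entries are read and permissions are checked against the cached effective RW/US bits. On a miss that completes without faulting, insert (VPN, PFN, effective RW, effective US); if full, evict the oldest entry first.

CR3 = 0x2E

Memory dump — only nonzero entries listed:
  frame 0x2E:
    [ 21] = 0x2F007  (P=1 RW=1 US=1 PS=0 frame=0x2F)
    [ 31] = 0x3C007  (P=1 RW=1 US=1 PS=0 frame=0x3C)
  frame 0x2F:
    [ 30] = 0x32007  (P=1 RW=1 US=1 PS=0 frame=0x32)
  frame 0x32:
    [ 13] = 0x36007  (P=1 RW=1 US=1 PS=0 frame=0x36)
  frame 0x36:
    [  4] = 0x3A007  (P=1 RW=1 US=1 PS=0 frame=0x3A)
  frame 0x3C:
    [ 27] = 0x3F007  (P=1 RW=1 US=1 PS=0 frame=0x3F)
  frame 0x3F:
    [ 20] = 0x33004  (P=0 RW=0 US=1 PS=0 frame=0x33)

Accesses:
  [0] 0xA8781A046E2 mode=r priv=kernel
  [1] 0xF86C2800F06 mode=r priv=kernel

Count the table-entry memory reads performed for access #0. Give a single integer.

Trace:
#0 VA=0xA8781A046E2 (r,kernel):
  lvl0: tbl 0x2E, slot 21 ⇒ 0x2F007 (P1/RW1/US1/PS0)
  lvl1: tbl 0x2F, slot 30 ⇒ 0x32007 (P1/RW1/US1/PS0)
  lvl2: tbl 0x32, slot 13 ⇒ 0x36007 (P1/RW1/US1/PS0)
  lvl3: tbl 0x36, slot 4 ⇒ 0x3A007 (P1/RW1/US1/PS0)
  ✓ 0x3A6E2  — 4 lookups
#1 VA=0xF86C2800F06 (r,kernel):
  lvl0: tbl 0x2E, slot 31 ⇒ 0x3C007 (P1/RW1/US1/PS0)
  lvl1: tbl 0x3C, slot 27 ⇒ 0x3F007 (P1/RW1/US1/PS0)
  lvl2: tbl 0x3F, slot 20 ⇒ 0x33004 (P0/RW0/US1/PS0)
  ✗ PAGE_NOT_PRESENT  [3 reads]

Entries read for #0: 4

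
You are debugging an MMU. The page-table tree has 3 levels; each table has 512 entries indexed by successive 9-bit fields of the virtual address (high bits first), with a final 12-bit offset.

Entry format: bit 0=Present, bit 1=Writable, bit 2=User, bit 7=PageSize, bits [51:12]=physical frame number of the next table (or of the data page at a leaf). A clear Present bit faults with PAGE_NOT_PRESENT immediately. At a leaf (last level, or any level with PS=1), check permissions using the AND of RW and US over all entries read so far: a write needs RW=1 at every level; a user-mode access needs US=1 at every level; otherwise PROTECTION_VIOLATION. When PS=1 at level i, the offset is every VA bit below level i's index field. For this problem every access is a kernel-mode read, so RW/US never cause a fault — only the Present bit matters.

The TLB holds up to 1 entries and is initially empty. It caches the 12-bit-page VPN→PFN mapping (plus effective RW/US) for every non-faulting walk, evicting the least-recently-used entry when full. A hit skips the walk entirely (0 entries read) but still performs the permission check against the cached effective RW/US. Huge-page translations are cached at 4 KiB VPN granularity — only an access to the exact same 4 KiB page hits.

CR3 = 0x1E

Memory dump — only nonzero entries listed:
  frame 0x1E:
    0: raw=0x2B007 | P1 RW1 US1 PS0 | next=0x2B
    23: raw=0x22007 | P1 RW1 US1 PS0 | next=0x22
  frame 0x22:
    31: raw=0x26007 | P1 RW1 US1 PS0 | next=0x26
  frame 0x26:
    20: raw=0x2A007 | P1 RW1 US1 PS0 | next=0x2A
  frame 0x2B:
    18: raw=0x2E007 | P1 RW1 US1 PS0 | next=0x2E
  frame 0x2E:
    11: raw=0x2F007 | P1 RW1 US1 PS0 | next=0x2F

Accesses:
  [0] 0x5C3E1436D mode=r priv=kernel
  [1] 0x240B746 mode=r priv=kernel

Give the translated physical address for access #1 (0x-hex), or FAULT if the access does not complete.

Per-access translation:
#0 VA=0x5C3E1436D (r,kernel):
  L0: frame=0x1E idx=23 entry=0x22007 [P=1 RW=1 US=1 PS=0]
  L1: frame=0x22 idx=31 entry=0x26007 [P=1 RW=1 US=1 PS=0]
  L2: frame=0x26 idx=20 entry=0x2A007 [P=1 RW=1 US=1 PS=0]
  → PA=0x2A36D  (3 entries read)
#1 VA=0x240B746 (r,kernel):
  L0: frame=0x1E idx=0 entry=0x2B007 [P=1 RW=1 US=1 PS=0]
  L1: frame=0x2B idx=18 entry=0x2E007 [P=1 RW=1 US=1 PS=0]
  L2: frame=0x2E idx=11 entry=0x2F007 [P=1 RW=1 US=1 PS=0]
  → PA=0x2F746  (3 entries read)

Access #1 PA: 0x2F746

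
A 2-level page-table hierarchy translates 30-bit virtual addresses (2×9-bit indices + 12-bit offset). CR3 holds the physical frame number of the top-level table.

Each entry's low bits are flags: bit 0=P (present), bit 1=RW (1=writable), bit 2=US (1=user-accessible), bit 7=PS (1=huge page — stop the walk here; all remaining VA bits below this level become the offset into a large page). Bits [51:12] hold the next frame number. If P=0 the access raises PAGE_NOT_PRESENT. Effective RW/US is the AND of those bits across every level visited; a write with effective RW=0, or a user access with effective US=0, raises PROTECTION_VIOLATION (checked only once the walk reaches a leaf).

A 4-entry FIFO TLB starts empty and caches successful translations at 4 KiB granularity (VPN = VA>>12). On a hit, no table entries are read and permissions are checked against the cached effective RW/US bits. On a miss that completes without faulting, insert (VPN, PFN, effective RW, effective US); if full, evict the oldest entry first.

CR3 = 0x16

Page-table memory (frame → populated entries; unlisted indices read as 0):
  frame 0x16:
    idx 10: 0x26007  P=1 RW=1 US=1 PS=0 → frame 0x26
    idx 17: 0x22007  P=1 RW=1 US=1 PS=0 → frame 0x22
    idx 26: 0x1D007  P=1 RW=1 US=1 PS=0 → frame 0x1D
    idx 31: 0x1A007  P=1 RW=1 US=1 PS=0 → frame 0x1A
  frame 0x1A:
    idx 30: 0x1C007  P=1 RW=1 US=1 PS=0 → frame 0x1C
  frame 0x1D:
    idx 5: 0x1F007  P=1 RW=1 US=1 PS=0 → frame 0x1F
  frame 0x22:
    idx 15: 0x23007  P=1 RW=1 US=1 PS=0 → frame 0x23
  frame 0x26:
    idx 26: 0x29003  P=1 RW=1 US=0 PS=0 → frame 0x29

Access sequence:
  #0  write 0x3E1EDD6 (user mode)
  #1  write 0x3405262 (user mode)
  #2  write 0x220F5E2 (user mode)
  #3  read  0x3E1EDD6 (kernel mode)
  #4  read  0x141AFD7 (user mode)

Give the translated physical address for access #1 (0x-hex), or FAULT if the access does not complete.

Per-access translation:
#0 VA=0x3E1EDD6 (w,user):
  [0] read 0x16 idx=31: raw=0x1A007 flags P=1 W=1 U=1 S=0
  [1] read 0x1A idx=30: raw=0x1C007 flags P=1 W=1 U=1 S=0
  ✓ 0x1CDD6  — 2 lookups
#1 VA=0x3405262 (w,user):
  [0] read 0x16 idx=26: raw=0x1D007 flags P=1 W=1 U=1 S=0
  [1] read 0x1D idx=5: raw=0x1F007 flags P=1 W=1 U=1 S=0
  ✓ 0x1F262  — 2 lookups
#2 VA=0x220F5E2 (w,user):
  [0] read 0x16 idx=17: raw=0x22007 flags P=1 W=1 U=1 S=0
  [1] read 0x22 idx=15: raw=0x23007 flags P=1 W=1 U=1 S=0
  ✓ 0x235E2  — 2 lookups
#3 VA=0x3E1EDD6 (r,kernel):
  TLB hit vpn=0x3E1E → PA=0x1CDD6
#4 VA=0x141AFD7 (r,user):
  [0] read 0x16 idx=10: raw=0x26007 flags P=1 W=1 U=1 S=0
  [1] read 0x26 idx=26: raw=0x29003 flags P=1 W=1 U=0 S=0
  ⇒ fault: PROTECTION_VIOLATION  — 2 lookups

Access #1 PA: 0x1F262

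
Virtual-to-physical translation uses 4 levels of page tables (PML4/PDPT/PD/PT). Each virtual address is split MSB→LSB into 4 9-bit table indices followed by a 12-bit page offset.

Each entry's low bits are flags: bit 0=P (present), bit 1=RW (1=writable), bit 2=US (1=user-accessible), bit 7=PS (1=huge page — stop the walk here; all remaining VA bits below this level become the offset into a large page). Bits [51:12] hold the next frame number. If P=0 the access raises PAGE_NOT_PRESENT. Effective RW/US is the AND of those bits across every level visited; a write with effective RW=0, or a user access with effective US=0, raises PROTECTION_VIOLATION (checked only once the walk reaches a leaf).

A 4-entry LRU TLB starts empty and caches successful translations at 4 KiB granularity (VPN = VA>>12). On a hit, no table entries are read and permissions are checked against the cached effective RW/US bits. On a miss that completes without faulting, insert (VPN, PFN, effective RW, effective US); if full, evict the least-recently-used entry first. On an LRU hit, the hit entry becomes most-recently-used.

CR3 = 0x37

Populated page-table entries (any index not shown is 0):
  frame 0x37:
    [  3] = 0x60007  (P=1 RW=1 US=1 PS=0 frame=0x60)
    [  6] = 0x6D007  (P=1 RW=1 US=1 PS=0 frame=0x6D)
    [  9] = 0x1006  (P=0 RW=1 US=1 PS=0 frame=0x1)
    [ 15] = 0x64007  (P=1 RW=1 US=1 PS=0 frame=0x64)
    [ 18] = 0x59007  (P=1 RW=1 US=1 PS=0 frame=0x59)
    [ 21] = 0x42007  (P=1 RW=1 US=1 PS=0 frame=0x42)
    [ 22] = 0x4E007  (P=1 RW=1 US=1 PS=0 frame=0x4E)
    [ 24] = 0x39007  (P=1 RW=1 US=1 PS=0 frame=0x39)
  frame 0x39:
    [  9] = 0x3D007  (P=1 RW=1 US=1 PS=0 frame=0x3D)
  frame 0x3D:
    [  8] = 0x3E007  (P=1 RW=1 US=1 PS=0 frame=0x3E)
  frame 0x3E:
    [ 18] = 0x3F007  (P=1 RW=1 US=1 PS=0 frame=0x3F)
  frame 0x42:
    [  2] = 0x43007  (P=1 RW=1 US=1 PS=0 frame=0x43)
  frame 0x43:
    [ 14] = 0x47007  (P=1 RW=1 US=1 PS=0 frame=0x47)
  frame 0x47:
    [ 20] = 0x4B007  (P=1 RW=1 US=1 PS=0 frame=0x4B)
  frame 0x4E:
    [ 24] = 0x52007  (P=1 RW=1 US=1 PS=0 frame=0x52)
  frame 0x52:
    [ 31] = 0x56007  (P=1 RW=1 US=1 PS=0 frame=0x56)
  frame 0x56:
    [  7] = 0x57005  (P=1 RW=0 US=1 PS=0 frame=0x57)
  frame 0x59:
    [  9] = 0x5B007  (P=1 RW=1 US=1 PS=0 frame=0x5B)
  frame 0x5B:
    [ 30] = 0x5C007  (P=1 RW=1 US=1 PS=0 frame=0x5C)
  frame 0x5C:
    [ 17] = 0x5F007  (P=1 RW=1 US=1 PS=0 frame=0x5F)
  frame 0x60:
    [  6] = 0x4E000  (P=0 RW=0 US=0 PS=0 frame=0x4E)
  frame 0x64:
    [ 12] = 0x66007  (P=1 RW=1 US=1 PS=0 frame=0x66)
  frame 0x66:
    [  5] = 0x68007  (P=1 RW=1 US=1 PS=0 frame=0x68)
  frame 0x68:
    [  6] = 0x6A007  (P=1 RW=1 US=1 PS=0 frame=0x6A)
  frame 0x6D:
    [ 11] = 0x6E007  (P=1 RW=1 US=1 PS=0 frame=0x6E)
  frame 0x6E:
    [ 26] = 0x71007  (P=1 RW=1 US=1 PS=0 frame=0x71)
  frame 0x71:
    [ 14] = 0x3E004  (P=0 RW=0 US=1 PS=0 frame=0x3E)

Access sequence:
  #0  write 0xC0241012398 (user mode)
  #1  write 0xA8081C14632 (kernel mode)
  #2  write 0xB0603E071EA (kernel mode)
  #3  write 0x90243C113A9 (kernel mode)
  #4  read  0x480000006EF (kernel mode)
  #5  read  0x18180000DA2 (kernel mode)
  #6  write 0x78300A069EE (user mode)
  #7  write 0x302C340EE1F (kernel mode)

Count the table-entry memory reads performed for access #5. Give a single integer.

Walk each access:
#0 VA=0xC0241012398 (w,user):
  [0] read 0x37 idx=24: raw=0x39007 flags P=1 W=1 U=1 S=0
  [1] read 0x39 idx=9: raw=0x3D007 flags P=1 W=1 U=1 S=0
  [2] read 0x3D idx=8: raw=0x3E007 flags P=1 W=1 U=1 S=0
  [3] read 0x3E idx=18: raw=0x3F007 flags P=1 W=1 U=1 S=0
  ✓ 0x3F398  — 4 lookups
#1 VA=0xA8081C14632 (w,kernel):
  [0] read 0x37 idx=21: raw=0x42007 flags P=1 W=1 U=1 S=0
  [1] read 0x42 idx=2: raw=0x43007 flags P=1 W=1 U=1 S=0
  [2] read 0x43 idx=14: raw=0x47007 flags P=1 W=1 U=1 S=0
  [3] read 0x47 idx=20: raw=0x4B007 flags P=1 W=1 U=1 S=0
  ✓ 0x4B632  — 4 lookups
#2 VA=0xB0603E071EA (w,kernel):
  [0] read 0x37 idx=22: raw=0x4E007 flags P=1 W=1 U=1 S=0
  [1] read 0x4E idx=24: raw=0x52007 flags P=1 W=1 U=1 S=0
  [2] read 0x52 idx=31: raw=0x56007 flags P=1 W=1 U=1 S=0
  [3] read 0x56 idx=7: raw=0x57005 flags P=1 W=0 U=1 S=0
  ✗ PROTECTION_VIOLATION  [4 reads]
#3 VA=0x90243C113A9 (w,kernel):
  [0] read 0x37 idx=18: raw=0x59007 flags P=1 W=1 U=1 S=0
  [1] read 0x59 idx=9: raw=0x5B007 flags P=1 W=1 U=1 S=0
  [2] read 0x5B idx=30: raw=0x5C007 flags P=1 W=1 U=1 S=0
  [3] read 0x5C idx=17: raw=0x5F007 flags P=1 W=1 U=1 S=0
  ✓ 0x5F3A9  — 4 lookups
#4 VA=0x480000006EF (r,kernel):
  [0] read 0x37 idx=9: raw=0x1006 flags P=0 W=1 U=1 S=0
  ✗ PAGE_NOT_PRESENT  [1 reads]
#5 VA=0x18180000DA2 (r,kernel):
  [0] read 0x37 idx=3: raw=0x60007 flags P=1 W=1 U=1 S=0
  [1] read 0x60 idx=6: raw=0x4E000 flags P=0 W=0 U=0 S=0
  ✗ PAGE_NOT_PRESENT  [2 reads]
#6 VA=0x78300A069EE (w,user):
  [0] read 0x37 idx=15: raw=0x64007 flags P=1 W=1 U=1 S=0
  [1] read 0x64 idx=12: raw=0x66007 flags P=1 W=1 U=1 S=0
  [2] read 0x66 idx=5: raw=0x68007 flags P=1 W=1 U=1 S=0
  [3] read 0x68 idx=6: raw=0x6A007 flags P=1 W=1 U=1 S=0
  ✓ 0x6A9EE  — 4 lookups
#7 VA=0x302C340EE1F (w,kernel):
  [0] read 0x37 idx=6: raw=0x6D007 flags P=1 W=1 U=1 S=0
  [1] read 0x6D idx=11: raw=0x6E007 flags P=1 W=1 U=1 S=0
  [2] read 0x6E idx=26: raw=0x71007 flags P=1 W=1 U=1 S=0
  [3] read 0x71 idx=14: raw=0x3E004 flags P=0 W=0 U=1 S=0
  ✗ PAGE_NOT_PRESENT  [4 reads]

Entries read for #5: 2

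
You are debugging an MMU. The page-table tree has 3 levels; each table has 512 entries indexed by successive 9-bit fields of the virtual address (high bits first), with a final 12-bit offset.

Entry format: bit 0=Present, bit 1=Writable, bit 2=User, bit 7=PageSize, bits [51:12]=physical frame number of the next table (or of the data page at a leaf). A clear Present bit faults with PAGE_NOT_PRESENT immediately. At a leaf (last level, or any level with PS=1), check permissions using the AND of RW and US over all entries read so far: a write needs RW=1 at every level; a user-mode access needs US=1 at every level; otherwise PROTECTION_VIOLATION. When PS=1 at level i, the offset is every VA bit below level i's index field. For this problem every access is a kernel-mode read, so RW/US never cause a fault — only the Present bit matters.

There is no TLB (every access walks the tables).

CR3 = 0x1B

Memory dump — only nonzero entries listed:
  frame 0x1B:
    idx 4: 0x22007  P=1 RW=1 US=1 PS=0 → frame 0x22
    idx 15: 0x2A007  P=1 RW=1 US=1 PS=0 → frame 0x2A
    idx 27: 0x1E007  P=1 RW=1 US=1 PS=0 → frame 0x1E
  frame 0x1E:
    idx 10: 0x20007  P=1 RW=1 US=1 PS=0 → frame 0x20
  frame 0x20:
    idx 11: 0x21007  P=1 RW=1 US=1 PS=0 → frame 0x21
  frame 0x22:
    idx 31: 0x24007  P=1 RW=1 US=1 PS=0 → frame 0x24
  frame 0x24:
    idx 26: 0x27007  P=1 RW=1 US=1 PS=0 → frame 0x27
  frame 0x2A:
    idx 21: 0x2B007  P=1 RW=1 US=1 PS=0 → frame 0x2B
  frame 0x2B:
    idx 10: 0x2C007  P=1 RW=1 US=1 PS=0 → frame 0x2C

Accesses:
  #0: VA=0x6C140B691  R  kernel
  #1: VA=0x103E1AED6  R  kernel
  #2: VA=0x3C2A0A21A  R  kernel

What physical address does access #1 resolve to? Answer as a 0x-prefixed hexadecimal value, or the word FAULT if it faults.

Walk each access:
#0 VA=0x6C140B691 (r,kernel):
  L0 @0x1B[27] → 0x1E007  P=1,RW=1,US=1,PS=0
  L1 @0x1E[10] → 0x20007  P=1,RW=1,US=1,PS=0
  L2 @0x20[11] → 0x21007  P=1,RW=1,US=1,PS=0
  ⇒ phys 0x21691  [3 reads]
#1 VA=0x103E1AED6 (r,kernel):
  L0 @0x1B[4] → 0x22007  P=1,RW=1,US=1,PS=0
  L1 @0x22[31] → 0x24007  P=1,RW=1,US=1,PS=0
  L2 @0x24[26] → 0x27007  P=1,RW=1,US=1,PS=0
  ⇒ phys 0x27ED6  [3 reads]
#2 VA=0x3C2A0A21A (r,kernel):
  L0 @0x1B[15] → 0x2A007  P=1,RW=1,US=1,PS=0
  L1 @0x2A[21] → 0x2B007  P=1,RW=1,US=1,PS=0
  L2 @0x2B[10] → 0x2C007  P=1,RW=1,US=1,PS=0
  ⇒ phys 0x2C21A  [3 reads]

Access #1 PA: 0x27ED6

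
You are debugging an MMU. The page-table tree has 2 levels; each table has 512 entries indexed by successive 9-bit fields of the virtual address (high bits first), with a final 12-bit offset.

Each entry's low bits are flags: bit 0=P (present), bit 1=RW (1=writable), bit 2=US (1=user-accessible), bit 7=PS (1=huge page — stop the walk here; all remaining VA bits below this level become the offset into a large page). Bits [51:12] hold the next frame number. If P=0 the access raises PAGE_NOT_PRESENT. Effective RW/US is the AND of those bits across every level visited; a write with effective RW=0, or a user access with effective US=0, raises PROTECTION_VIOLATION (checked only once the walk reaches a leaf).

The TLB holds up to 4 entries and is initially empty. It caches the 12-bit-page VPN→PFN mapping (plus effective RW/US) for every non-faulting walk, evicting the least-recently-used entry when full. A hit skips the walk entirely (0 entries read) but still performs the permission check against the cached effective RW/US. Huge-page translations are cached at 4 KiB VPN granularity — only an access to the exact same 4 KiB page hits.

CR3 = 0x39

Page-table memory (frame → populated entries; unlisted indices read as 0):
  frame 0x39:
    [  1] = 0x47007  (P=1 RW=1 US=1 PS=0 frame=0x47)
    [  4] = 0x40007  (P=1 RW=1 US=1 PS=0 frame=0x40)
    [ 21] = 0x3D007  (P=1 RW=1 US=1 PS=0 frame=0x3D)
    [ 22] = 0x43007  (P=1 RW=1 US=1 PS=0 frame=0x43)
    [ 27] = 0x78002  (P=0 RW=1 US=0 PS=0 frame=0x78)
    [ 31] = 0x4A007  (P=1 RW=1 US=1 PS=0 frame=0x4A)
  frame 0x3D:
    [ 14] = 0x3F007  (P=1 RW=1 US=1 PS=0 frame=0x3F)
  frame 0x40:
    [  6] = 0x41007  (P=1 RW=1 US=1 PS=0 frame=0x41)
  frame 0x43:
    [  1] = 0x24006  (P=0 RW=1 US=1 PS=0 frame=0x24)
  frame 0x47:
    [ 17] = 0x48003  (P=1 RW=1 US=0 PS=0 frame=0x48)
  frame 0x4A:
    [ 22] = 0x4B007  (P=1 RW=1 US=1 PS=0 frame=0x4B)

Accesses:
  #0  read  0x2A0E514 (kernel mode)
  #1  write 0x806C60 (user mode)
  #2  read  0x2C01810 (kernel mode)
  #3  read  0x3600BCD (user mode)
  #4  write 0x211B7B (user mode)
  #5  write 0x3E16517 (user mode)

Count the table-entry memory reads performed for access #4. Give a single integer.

Per-access translation:
#0 VA=0x2A0E514 (r,kernel):
  lvl0: tbl 0x39, slot 21 ⇒ 0x3D007 (P1/RW1/US1/PS0)
  lvl1: tbl 0x3D, slot 14 ⇒ 0x3F007 (P1/RW1/US1/PS0)
  → PA=0x3F514  (2 entries read)
#1 VA=0x806C60 (w,user):
  lvl0: tbl 0x39, slot 4 ⇒ 0x40007 (P1/RW1/US1/PS0)
  lvl1: tbl 0x40, slot 6 ⇒ 0x41007 (P1/RW1/US1/PS0)
  → PA=0x41C60  (2 entries read)
#2 VA=0x2C01810 (r,kernel):
  lvl0: tbl 0x39, slot 22 ⇒ 0x43007 (P1/RW1/US1/PS0)
  lvl1: tbl 0x43, slot 1 ⇒ 0x24006 (P0/RW1/US1/PS0)
  ✗ PAGE_NOT_PRESENT  [2 reads]
#3 VA=0x3600BCD (r,user):
  lvl0: tbl 0x39, slot 27 ⇒ 0x78002 (P0/RW1/US0/PS0)
  ✗ PAGE_NOT_PRESENT  [1 reads]
#4 VA=0x211B7B (w,user):
  lvl0: tbl 0x39, slot 1 ⇒ 0x47007 (P1/RW1/US1/PS0)
  lvl1: tbl 0x47, slot 17 ⇒ 0x48003 (P1/RW1/US0/PS0)
  ✗ PROTECTION_VIOLATION  [2 reads]
#5 VA=0x3E16517 (w,user):
  lvl0: tbl 0x39, slot 31 ⇒ 0x4A007 (P1/RW1/US1/PS0)
  lvl1: tbl 0x4A, slot 22 ⇒ 0x4B007 (P1/RW1/US1/PS0)
  → PA=0x4B517  (2 entries read)

Entries read for #4: 2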